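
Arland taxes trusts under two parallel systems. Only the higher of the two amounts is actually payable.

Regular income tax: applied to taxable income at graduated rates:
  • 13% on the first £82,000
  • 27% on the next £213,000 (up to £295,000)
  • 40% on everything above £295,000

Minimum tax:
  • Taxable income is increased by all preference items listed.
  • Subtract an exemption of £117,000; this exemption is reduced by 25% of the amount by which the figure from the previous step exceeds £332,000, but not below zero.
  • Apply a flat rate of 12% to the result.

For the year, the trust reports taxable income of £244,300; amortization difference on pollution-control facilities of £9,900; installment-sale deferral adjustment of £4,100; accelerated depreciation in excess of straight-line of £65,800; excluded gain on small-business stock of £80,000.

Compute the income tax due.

£54,481

Minimum tax:
  Adjusted income: £244,300 + £9,900 + £4,100 + £65,800 + £80,000 = £404,100
  Exemption: £117,000 − 25% × (£404,100 − £332,000) = £117,000 − £18,025 = £98,975
  Base: £404,100 − £98,975 = £305,125
  £305,125 × 12% = £36,615

Regular income tax:
  £82,000 × 13% = £10,660
  £162,300 × 27% = £43,821
  → £54,481

£54,481 > £36,615, so the regular income tax governs.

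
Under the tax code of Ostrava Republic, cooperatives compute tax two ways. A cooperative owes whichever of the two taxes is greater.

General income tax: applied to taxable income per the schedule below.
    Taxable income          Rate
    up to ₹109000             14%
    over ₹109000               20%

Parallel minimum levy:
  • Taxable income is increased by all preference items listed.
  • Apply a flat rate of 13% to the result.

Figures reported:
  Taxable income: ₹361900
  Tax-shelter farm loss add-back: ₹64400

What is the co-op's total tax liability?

₹65840

General income tax:
  ₹109000 × 14% = ₹15260
  ₹252900 × 20% = ₹50580
  → ₹65840

Parallel minimum levy:
  Adjusted income: ₹361900 + ₹64400 = ₹426300
  ₹426300 × 13% = ₹55419

₹65840 > ₹55419, so the general income tax governs.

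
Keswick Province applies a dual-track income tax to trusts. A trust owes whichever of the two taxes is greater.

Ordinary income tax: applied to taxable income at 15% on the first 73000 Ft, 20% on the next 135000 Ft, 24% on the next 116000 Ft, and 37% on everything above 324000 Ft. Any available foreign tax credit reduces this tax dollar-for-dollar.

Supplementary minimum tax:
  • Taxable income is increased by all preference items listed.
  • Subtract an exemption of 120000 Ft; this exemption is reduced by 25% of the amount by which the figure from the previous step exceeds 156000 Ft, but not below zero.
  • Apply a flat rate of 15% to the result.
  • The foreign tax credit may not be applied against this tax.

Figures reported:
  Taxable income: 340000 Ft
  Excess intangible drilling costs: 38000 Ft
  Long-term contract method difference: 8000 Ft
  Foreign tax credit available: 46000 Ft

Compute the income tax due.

48525 Ft

Supplementary minimum tax:
  Adjusted income: 340000 Ft + 38000 Ft + 8000 Ft = 386000 Ft
  Exemption: 120000 Ft − 25% × (386000 Ft − 156000 Ft) = 120000 Ft − 57500 Ft = 62500 Ft
  Base: 386000 Ft − 62500 Ft = 323500 Ft
  323500 Ft × 15% = 48525 Ft

Ordinary income tax:
  73000 Ft × 15% = 10950 Ft
  135000 Ft × 20% = 27000 Ft
  116000 Ft × 24% = 27840 Ft
  16000 Ft × 37% = 5920 Ft
  → 71710 Ft
  Less foreign tax credit 46000 Ft → 25710 Ft

48525 Ft > 25710 Ft, so the supplementary minimum tax is the binding amount.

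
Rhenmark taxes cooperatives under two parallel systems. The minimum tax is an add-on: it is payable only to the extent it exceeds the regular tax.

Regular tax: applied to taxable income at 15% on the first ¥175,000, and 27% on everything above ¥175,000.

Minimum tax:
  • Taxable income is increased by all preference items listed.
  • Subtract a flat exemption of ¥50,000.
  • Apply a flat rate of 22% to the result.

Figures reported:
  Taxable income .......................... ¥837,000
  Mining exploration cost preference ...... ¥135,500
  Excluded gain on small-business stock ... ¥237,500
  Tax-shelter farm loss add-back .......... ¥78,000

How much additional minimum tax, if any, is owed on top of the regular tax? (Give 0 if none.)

Minimum tax:
  Adjusted income: ¥837,000 + ¥135,500 + ¥237,500 + ¥78,000 = ¥1,288,000
  Less exemption ¥50,000 → base ¥1,238,000
  ¥1,238,000 × 22% = ¥272,360

Regular tax:
  ¥175,000 × 15% = ¥26,250
  ¥662,000 × 27% = ¥178,740
  → ¥204,990

Excess of minimum tax over regular tax: ¥272,360 − ¥204,990 = ¥67,370.

¥67,370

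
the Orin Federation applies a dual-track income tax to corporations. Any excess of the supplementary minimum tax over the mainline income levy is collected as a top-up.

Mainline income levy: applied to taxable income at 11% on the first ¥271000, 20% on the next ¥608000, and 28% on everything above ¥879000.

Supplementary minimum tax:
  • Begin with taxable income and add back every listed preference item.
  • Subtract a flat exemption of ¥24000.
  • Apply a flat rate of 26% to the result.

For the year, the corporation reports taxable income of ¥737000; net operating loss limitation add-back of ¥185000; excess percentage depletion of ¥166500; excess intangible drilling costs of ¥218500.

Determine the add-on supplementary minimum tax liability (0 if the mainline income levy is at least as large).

¥210570

Supplementary minimum tax:
  Adjusted income: ¥737000 + ¥185000 + ¥166500 + ¥218500 = ¥1307000
  Less exemption ¥24000 → base ¥1283000
  ¥1283000 × 26% = ¥333580

Mainline income levy:
  ¥271000 × 11% = ¥29810
  ¥466000 × 20% = ¥93200
  → ¥123010

Excess of supplementary minimum tax over mainline income levy: ¥333580 − ¥123010 = ¥210570.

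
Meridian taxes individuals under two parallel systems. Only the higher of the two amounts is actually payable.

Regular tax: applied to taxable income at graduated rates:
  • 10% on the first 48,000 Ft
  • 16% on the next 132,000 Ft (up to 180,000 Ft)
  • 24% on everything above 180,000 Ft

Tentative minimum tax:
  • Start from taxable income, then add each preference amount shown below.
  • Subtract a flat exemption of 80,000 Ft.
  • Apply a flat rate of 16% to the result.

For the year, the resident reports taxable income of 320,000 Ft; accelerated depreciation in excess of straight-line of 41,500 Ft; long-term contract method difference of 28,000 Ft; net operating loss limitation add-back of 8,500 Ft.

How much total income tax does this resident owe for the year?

59,520 Ft

Tentative minimum tax:
  Adjusted income: 320,000 Ft + 41,500 Ft + 28,000 Ft + 8,500 Ft = 398,000 Ft
  Less exemption 80,000 Ft → base 318,000 Ft
  318,000 Ft × 16% = 50,880 Ft

Regular tax:
  48,000 Ft × 10% = 4,800 Ft
  132,000 Ft × 16% = 21,120 Ft
  140,000 Ft × 24% = 33,600 Ft
  → 59,520 Ft

59,520 Ft > 50,880 Ft, so the regular tax governs.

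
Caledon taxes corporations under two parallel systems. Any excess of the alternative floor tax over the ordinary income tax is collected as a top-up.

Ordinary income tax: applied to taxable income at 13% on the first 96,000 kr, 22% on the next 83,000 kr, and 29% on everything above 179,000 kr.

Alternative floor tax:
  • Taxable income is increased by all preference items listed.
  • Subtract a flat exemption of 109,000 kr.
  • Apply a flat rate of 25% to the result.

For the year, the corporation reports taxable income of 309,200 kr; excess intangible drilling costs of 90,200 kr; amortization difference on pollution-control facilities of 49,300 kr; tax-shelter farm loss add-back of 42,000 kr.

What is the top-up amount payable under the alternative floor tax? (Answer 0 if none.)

26,927 kr

Alternative floor tax:
  Adjusted income: 309,200 kr + 90,200 kr + 49,300 kr + 42,000 kr = 490,700 kr
  Less exemption 109,000 kr → base 381,700 kr
  381,700 kr × 25% = 95,425 kr

Ordinary income tax:
  96,000 kr × 13% = 12,480 kr
  83,000 kr × 22% = 18,260 kr
  130,200 kr × 29% = 37,758 kr
  → 68,498 kr

Excess of alternative floor tax over ordinary income tax: 95,425 kr − 68,498 kr = 26,927 kr.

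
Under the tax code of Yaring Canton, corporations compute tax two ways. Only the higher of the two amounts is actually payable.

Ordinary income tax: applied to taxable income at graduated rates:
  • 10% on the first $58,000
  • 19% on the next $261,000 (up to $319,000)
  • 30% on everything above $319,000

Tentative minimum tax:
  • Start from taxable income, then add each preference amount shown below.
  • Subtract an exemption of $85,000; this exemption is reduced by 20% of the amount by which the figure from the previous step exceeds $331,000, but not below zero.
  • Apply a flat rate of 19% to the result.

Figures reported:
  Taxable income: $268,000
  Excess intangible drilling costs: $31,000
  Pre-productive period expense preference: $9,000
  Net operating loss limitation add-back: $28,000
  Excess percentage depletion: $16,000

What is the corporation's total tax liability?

$51,528

Tentative minimum tax:
  Adjusted income: $268,000 + $31,000 + $9,000 + $28,000 + $16,000 = $352,000
  Exemption: $85,000 − 20% × ($352,000 − $331,000) = $85,000 − $4,200 = $80,800
  Base: $352,000 − $80,800 = $271,200
  $271,200 × 19% = $51,528

Ordinary income tax:
  $58,000 × 10% = $5,800
  $210,000 × 19% = $39,900
  → $45,700

$51,528 > $45,700, so the tentative minimum tax is the binding amount.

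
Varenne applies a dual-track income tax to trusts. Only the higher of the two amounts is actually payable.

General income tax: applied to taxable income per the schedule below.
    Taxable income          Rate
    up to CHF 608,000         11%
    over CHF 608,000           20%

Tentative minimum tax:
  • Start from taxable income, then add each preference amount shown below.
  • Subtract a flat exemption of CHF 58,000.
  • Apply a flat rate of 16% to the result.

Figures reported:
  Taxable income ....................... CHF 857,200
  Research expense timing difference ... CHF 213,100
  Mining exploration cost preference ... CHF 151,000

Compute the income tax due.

CHF 186,128

General income tax:
  CHF 608,000 × 11% = CHF 66,880
  CHF 249,200 × 20% = CHF 49,840
  → CHF 116,720

Tentative minimum tax:
  Adjusted income: CHF 857,200 + CHF 213,100 + CHF 151,000 = CHF 1,221,300
  Less exemption CHF 58,000 → base CHF 1,163,300
  CHF 1,163,300 × 16% = CHF 186,128

CHF 186,128 > CHF 116,720, so the tentative minimum tax is the binding amount.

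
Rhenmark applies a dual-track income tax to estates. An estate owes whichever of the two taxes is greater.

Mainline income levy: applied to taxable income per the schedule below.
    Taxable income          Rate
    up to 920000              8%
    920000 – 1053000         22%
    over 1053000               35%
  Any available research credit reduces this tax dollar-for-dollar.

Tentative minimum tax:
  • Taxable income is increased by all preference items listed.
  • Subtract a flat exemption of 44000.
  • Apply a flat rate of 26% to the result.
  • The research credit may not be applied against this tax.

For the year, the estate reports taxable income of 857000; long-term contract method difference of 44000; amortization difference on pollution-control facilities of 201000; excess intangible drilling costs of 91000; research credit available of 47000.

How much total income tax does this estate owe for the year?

298740

Tentative minimum tax:
  Adjusted income: 857000 + 44000 + 201000 + 91000 = 1193000
  Less exemption 44000 → base 1149000
  1149000 × 26% = 298740

Mainline income levy:
  857000 × 8% = 68560
  Less research credit 47000 → 21560

298740 > 21560, so the tentative minimum tax is the binding amount.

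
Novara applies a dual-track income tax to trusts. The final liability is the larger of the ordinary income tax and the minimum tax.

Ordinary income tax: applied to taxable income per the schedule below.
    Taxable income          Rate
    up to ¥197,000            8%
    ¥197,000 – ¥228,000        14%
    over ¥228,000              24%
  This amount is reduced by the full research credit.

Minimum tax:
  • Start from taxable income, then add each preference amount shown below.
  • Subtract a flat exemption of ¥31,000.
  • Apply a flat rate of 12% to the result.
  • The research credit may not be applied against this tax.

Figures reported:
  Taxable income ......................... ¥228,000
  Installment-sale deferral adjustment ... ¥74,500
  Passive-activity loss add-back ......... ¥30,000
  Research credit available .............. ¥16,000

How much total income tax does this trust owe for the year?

¥36,180

Minimum tax:
  Adjusted income: ¥228,000 + ¥74,500 + ¥30,000 = ¥332,500
  Less exemption ¥31,000 → base ¥301,500
  ¥301,500 × 12% = ¥36,180

Ordinary income tax:
  ¥197,000 × 8% = ¥15,760
  ¥31,000 × 14% = ¥4,340
  → ¥20,100
  Less research credit ¥16,000 → ¥4,100

¥36,180 > ¥4,100, so the minimum tax is the binding amount.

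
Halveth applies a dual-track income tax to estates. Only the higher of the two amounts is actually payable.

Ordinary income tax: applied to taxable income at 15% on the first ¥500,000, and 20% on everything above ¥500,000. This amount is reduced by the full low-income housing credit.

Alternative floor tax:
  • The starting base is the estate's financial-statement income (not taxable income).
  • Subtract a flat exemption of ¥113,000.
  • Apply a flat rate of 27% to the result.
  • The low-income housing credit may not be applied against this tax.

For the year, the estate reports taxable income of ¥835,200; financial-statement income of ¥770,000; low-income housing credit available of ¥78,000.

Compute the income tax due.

¥177,390

Alternative floor tax:
  Base (financial-statement income): ¥770,000
  Less exemption ¥113,000 → base ¥657,000
  ¥657,000 × 27% = ¥177,390

Ordinary income tax:
  ¥500,000 × 15% = ¥75,000
  ¥335,200 × 20% = ¥67,040
  → ¥142,040
  Less low-income housing credit ¥78,000 → ¥64,040

¥177,390 > ¥64,040, so the alternative floor tax is the binding amount.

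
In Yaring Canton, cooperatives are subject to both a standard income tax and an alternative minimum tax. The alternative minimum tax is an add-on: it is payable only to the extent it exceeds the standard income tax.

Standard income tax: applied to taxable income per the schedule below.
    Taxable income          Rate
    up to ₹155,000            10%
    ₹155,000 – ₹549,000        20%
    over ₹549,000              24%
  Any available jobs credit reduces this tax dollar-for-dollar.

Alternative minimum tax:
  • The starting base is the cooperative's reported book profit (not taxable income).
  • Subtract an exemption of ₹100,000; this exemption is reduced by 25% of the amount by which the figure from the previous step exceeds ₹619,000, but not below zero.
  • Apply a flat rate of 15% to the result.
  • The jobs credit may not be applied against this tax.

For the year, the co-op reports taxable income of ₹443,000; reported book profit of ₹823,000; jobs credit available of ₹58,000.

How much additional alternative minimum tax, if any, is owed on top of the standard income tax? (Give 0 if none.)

₹101,000

Alternative minimum tax:
  Base (reported book profit): ₹823,000
  Exemption: ₹100,000 − 25% × (₹823,000 − ₹619,000) = ₹100,000 − ₹51,000 = ₹49,000
  Base: ₹823,000 − ₹49,000 = ₹774,000
  ₹774,000 × 15% = ₹116,100

Standard income tax:
  ₹155,000 × 10% = ₹15,500
  ₹288,000 × 20% = ₹57,600
  → ₹73,100
  Less jobs credit ₹58,000 → ₹15,100

Excess of alternative minimum tax over standard income tax: ₹116,100 − ₹15,100 = ₹101,000.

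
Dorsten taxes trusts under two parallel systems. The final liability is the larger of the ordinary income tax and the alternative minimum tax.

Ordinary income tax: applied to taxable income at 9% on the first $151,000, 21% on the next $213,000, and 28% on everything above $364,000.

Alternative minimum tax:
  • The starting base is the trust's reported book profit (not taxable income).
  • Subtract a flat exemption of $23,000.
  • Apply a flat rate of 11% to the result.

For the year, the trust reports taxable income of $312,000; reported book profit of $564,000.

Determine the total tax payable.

$59,510

Ordinary income tax:
  $151,000 × 9% = $13,590
  $161,000 × 21% = $33,810
  → $47,400

Alternative minimum tax:
  Base (reported book profit): $564,000
  Less exemption $23,000 → base $541,000
  $541,000 × 11% = $59,510

$59,510 > $47,400, so the alternative minimum tax is the binding amount.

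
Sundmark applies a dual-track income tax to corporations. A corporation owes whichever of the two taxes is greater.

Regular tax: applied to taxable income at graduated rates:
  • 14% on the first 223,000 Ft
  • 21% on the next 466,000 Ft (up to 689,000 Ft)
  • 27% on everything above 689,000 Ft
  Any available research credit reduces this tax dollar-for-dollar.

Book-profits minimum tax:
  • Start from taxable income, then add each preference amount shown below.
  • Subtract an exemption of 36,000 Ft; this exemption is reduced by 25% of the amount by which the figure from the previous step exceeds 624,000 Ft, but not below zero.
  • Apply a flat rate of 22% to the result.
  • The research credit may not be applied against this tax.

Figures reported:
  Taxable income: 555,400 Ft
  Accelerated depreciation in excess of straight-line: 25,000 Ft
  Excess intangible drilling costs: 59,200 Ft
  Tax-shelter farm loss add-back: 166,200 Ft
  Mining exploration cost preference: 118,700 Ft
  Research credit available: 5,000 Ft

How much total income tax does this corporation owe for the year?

203,390 Ft

Regular tax:
  223,000 Ft × 14% = 31,220 Ft
  332,400 Ft × 21% = 69,804 Ft
  → 101,024 Ft
  Less research credit 5,000 Ft → 96,024 Ft

Book-profits minimum tax:
  Adjusted income: 555,400 Ft + 25,000 Ft + 59,200 Ft + 166,200 Ft + 118,700 Ft = 924,500 Ft
  Exemption: 25% × (924,500 Ft − 624,000 Ft) = 75,125 Ft ≥ 36,000 Ft, so the exemption is fully phased out
  Base: 924,500 Ft − 0 Ft = 924,500 Ft
  924,500 Ft × 22% = 203,390 Ft

203,390 Ft > 96,024 Ft, so the book-profits minimum tax is the binding amount.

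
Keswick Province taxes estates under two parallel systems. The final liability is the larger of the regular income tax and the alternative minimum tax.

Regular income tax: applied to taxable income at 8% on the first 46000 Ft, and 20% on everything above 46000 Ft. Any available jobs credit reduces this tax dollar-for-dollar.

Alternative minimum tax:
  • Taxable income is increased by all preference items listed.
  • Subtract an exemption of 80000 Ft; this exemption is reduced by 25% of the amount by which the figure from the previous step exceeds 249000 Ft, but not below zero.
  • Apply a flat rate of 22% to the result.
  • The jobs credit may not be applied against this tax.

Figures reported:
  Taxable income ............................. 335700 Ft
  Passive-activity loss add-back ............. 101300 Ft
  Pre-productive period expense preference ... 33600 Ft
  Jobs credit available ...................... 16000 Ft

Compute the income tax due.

98120 Ft

Regular income tax:
  46000 Ft × 8% = 3680 Ft
  289700 Ft × 20% = 57940 Ft
  → 61620 Ft
  Less jobs credit 16000 Ft → 45620 Ft

Alternative minimum tax:
  Adjusted income: 335700 Ft + 101300 Ft + 33600 Ft = 470600 Ft
  Exemption: 80000 Ft − 25% × (470600 Ft − 249000 Ft) = 80000 Ft − 55400 Ft = 24600 Ft
  Base: 470600 Ft − 24600 Ft = 446000 Ft
  446000 Ft × 22% = 98120 Ft

98120 Ft > 45620 Ft, so the alternative minimum tax is the binding amount.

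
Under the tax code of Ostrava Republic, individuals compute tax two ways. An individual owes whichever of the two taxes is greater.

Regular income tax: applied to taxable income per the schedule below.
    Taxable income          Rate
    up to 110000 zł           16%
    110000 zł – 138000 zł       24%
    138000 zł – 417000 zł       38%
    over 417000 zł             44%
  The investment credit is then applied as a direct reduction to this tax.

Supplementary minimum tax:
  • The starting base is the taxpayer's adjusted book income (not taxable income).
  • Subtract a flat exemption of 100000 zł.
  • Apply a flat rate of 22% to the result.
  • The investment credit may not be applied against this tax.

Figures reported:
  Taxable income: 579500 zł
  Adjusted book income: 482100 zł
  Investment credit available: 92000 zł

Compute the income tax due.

109840 zł

Supplementary minimum tax:
  Base (adjusted book income): 482100 zł
  Less exemption 100000 zł → base 382100 zł
  382100 zł × 22% = 84062 zł

Regular income tax:
  110000 zł × 16% = 17600 zł
  28000 zł × 24% = 6720 zł
  279000 zł × 38% = 106020 zł
  162500 zł × 44% = 71500 zł
  → 201840 zł
  Less investment credit 92000 zł → 109840 zł

109840 zł > 84062 zł, so the regular income tax governs.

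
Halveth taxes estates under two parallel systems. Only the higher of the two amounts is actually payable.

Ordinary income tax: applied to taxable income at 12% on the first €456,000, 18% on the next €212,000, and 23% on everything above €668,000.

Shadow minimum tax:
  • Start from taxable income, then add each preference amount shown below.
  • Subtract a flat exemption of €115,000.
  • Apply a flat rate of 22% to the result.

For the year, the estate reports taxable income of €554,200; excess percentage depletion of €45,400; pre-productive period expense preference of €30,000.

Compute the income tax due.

€113,212

Shadow minimum tax:
  Adjusted income: €554,200 + €45,400 + €30,000 = €629,600
  Less exemption €115,000 → base €514,600
  €514,600 × 22% = €113,212

Ordinary income tax:
  €456,000 × 12% = €54,720
  €98,200 × 18% = €17,676
  → €72,396

€113,212 > €72,396, so the shadow minimum tax is the binding amount.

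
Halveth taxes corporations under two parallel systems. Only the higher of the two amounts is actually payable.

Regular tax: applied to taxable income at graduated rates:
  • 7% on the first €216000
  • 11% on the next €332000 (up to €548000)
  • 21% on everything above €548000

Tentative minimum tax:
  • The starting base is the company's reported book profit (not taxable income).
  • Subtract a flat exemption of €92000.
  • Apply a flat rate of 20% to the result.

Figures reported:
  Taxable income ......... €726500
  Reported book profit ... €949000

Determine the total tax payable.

€171400

Tentative minimum tax:
  Base (reported book profit): €949000
  Less exemption €92000 → base €857000
  €857000 × 20% = €171400

Regular tax:
  €216000 × 7% = €15120
  €332000 × 11% = €36520
  €178500 × 21% = €37485
  → €89125

€171400 > €89125, so the tentative minimum tax is the binding amount.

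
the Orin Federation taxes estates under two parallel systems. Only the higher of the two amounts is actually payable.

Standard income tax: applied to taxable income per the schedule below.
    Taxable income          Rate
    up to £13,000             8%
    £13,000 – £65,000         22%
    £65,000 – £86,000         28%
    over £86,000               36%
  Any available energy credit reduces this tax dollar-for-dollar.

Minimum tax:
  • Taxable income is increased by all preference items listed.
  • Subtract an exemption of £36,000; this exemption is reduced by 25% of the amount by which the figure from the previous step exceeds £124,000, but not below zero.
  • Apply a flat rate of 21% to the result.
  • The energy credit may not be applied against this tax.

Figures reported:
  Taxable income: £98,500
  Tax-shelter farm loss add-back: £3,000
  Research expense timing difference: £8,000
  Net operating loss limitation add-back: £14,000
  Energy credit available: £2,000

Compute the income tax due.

£20,860

Standard income tax:
  £13,000 × 8% = £1,040
  £52,000 × 22% = £11,440
  £21,000 × 28% = £5,880
  £12,500 × 36% = £4,500
  → £22,860
  Less energy credit £2,000 → £20,860

Minimum tax:
  Adjusted income: £98,500 + £3,000 + £8,000 + £14,000 = £123,500
  Exemption: £123,500 ≤ £124,000, so full £36,000 applies
  Base: £123,500 − £36,000 = £87,500
  £87,500 × 21% = £18,375

£20,860 > £18,375, so the standard income tax governs.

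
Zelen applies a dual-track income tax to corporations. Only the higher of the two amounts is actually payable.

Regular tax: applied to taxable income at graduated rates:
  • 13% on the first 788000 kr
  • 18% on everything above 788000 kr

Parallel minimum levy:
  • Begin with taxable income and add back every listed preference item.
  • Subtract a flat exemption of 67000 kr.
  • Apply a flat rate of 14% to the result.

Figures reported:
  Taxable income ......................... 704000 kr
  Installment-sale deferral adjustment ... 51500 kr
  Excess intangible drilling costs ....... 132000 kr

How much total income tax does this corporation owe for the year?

114870 kr

Regular tax:
  704000 kr × 13% = 91520 kr

Parallel minimum levy:
  Adjusted income: 704000 kr + 51500 kr + 132000 kr = 887500 kr
  Less exemption 67000 kr → base 820500 kr
  820500 kr × 14% = 114870 kr

114870 kr > 91520 kr, so the parallel minimum levy is the binding amount.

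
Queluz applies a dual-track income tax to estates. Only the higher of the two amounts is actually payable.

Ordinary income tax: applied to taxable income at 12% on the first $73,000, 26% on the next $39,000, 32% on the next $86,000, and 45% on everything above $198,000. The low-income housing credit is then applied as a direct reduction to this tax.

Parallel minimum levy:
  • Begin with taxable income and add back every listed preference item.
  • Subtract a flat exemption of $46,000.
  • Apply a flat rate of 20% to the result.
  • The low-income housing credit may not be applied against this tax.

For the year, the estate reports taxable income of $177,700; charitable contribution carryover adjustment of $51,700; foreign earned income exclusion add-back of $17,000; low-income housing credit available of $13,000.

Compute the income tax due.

Parallel minimum levy:
  Adjusted income: $177,700 + $51,700 + $17,000 = $246,400
  Less exemption $46,000 → base $200,400
  $200,400 × 20% = $40,080

Ordinary income tax:
  $73,000 × 12% = $8,760
  $39,000 × 26% = $10,140
  $65,700 × 32% = $21,024
  → $39,924
  Less low-income housing credit $13,000 → $26,924

$40,080 > $26,924, so the parallel minimum levy is the binding amount.

$40,080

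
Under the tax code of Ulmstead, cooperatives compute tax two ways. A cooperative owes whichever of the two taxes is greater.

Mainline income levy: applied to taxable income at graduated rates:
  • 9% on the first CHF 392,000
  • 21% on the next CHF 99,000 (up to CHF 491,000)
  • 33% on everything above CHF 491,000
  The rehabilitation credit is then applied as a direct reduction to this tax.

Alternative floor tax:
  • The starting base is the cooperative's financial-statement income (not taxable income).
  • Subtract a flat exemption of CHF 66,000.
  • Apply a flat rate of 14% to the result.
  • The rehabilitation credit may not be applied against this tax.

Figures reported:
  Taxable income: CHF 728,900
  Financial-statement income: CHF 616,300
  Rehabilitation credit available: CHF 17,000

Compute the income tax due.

CHF 117,577

Mainline income levy:
  CHF 392,000 × 9% = CHF 35,280
  CHF 99,000 × 21% = CHF 20,790
  CHF 237,900 × 33% = CHF 78,507
  → CHF 134,577
  Less rehabilitation credit CHF 17,000 → CHF 117,577

Alternative floor tax:
  Base (financial-statement income): CHF 616,300
  Less exemption CHF 66,000 → base CHF 550,300
  CHF 550,300 × 14% = CHF 77,042

CHF 117,577 > CHF 77,042, so the mainline income levy governs.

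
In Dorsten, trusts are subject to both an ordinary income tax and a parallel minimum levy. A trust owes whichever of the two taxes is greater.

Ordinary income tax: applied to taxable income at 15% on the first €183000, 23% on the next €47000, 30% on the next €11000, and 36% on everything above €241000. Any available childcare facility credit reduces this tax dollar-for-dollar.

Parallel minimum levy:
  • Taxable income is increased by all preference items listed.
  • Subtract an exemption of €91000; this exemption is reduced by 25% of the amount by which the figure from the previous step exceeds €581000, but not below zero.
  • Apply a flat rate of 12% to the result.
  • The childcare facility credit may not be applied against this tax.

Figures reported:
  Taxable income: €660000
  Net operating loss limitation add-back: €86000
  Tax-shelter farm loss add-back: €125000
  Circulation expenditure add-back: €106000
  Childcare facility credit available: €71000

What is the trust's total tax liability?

€121400

Ordinary income tax:
  €183000 × 15% = €27450
  €47000 × 23% = €10810
  €11000 × 30% = €3300
  €419000 × 36% = €150840
  → €192400
  Less childcare facility credit €71000 → €121400

Parallel minimum levy:
  Adjusted income: €660000 + €86000 + €125000 + €106000 = €977000
  Exemption: 25% × (€977000 − €581000) = €99000 ≥ €91000, so the exemption is fully phased out
  Base: €977000 − €0 = €977000
  €977000 × 12% = €117240

€121400 > €117240, so the ordinary income tax governs.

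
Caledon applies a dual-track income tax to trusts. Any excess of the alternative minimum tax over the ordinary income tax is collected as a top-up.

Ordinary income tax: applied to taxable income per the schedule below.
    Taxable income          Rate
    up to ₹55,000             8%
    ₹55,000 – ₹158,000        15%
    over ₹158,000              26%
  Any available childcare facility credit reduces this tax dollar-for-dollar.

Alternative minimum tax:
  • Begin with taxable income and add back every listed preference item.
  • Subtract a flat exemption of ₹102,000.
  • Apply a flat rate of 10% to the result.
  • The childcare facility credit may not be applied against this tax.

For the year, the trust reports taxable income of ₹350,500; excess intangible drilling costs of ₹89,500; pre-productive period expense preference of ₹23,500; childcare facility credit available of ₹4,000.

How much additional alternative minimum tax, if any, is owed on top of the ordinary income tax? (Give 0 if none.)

₹0

Alternative minimum tax:
  Adjusted income: ₹350,500 + ₹89,500 + ₹23,500 = ₹463,500
  Less exemption ₹102,000 → base ₹361,500
  ₹361,500 × 10% = ₹36,150

Ordinary income tax:
  ₹55,000 × 8% = ₹4,400
  ₹103,000 × 15% = ₹15,450
  ₹192,500 × 26% = ₹50,050
  → ₹69,900
  Less childcare facility credit ₹4,000 → ₹65,900

₹36,150 ≤ ₹65,900, so no add-on is due.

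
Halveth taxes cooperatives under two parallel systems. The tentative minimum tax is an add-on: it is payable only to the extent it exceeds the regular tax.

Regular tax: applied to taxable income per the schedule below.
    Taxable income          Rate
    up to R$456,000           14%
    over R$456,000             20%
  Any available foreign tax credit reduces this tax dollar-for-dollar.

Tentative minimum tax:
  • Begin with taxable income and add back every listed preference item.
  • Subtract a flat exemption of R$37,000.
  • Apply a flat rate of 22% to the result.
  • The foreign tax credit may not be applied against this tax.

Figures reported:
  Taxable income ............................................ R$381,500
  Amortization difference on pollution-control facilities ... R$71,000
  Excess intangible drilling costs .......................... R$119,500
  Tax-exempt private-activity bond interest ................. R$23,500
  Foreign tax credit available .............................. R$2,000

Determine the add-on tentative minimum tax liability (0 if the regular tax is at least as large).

R$71,460

Regular tax:
  R$381,500 × 14% = R$53,410
  Less foreign tax credit R$2,000 → R$51,410

Tentative minimum tax:
  Adjusted income: R$381,500 + R$71,000 + R$119,500 + R$23,500 = R$595,500
  Less exemption R$37,000 → base R$558,500
  R$558,500 × 22% = R$122,870

Excess of tentative minimum tax over regular tax: R$122,870 − R$51,410 = R$71,460.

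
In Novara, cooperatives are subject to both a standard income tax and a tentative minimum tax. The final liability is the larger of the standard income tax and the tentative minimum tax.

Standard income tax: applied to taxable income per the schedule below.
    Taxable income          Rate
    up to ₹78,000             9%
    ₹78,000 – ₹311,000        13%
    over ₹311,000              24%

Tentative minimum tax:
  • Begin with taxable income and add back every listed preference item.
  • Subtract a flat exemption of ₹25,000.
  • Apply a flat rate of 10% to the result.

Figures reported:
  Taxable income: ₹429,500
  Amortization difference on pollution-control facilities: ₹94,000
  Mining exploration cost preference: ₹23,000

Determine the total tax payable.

Tentative minimum tax:
  Adjusted income: ₹429,500 + ₹94,000 + ₹23,000 = ₹546,500
  Less exemption ₹25,000 → base ₹521,500
  ₹521,500 × 10% = ₹52,150

Standard income tax:
  ₹78,000 × 9% = ₹7,020
  ₹233,000 × 13% = ₹30,290
  ₹118,500 × 24% = ₹28,440
  → ₹65,750

₹65,750 > ₹52,150, so the standard income tax governs.

₹65,750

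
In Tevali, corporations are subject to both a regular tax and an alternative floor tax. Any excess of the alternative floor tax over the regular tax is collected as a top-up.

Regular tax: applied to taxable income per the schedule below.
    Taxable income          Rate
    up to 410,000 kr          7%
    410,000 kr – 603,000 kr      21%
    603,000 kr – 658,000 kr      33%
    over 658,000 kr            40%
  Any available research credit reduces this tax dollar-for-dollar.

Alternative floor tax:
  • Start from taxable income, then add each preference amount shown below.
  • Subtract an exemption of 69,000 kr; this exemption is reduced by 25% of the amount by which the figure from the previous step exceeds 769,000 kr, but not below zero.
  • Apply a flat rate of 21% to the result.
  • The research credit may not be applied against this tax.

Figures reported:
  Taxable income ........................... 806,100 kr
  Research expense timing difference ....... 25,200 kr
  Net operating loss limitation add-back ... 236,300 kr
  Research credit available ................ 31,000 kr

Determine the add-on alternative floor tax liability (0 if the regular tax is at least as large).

108,576 kr

Regular tax:
  410,000 kr × 7% = 28,700 kr
  193,000 kr × 21% = 40,530 kr
  55,000 kr × 33% = 18,150 kr
  148,100 kr × 40% = 59,240 kr
  → 146,620 kr
  Less research credit 31,000 kr → 115,620 kr

Alternative floor tax:
  Adjusted income: 806,100 kr + 25,200 kr + 236,300 kr = 1,067,600 kr
  Exemption: 25% × (1,067,600 kr − 769,000 kr) = 74,650 kr ≥ 69,000 kr, so the exemption is fully phased out
  Base: 1,067,600 kr − 0 kr = 1,067,600 kr
  1,067,600 kr × 21% = 224,196 kr

Excess of alternative floor tax over regular tax: 224,196 kr − 115,620 kr = 108,576 kr.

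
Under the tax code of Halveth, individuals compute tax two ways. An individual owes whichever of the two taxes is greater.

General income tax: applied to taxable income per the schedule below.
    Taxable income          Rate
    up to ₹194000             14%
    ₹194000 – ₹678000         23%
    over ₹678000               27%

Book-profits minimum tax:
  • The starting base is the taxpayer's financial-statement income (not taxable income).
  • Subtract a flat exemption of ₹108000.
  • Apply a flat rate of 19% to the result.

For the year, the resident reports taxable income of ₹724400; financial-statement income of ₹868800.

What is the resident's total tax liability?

₹151008

Book-profits minimum tax:
  Base (financial-statement income): ₹868800
  Less exemption ₹108000 → base ₹760800
  ₹760800 × 19% = ₹144552

General income tax:
  ₹194000 × 14% = ₹27160
  ₹484000 × 23% = ₹111320
  ₹46400 × 27% = ₹12528
  → ₹151008

₹151008 > ₹144552, so the general income tax governs.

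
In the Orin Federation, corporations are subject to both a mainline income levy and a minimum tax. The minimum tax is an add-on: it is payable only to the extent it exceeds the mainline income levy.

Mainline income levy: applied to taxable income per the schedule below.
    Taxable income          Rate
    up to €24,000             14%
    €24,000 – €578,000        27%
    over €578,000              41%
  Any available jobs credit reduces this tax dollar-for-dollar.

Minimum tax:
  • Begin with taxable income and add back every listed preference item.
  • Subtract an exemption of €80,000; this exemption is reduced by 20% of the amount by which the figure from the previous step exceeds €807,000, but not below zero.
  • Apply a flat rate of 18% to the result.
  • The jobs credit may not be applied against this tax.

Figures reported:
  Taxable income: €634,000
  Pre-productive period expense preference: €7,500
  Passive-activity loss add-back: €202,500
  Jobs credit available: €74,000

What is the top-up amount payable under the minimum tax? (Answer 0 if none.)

€36,952

Mainline income levy:
  €24,000 × 14% = €3,360
  €554,000 × 27% = €149,580
  €56,000 × 41% = €22,960
  → €175,900
  Less jobs credit €74,000 → €101,900

Minimum tax:
  Adjusted income: €634,000 + €7,500 + €202,500 = €844,000
  Exemption: €80,000 − 20% × (€844,000 − €807,000) = €80,000 − €7,400 = €72,600
  Base: €844,000 − €72,600 = €771,400
  €771,400 × 18% = €138,852

Excess of minimum tax over mainline income levy: €138,852 − €101,900 = €36,952.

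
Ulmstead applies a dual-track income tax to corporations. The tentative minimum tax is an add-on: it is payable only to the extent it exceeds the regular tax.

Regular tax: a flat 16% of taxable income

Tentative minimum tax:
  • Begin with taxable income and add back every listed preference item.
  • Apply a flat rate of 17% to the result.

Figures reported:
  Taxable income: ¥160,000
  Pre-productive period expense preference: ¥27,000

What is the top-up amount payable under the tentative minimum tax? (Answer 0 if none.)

¥6,190

Tentative minimum tax:
  Adjusted income: ¥160,000 + ¥27,000 = ¥187,000
  ¥187,000 × 17% = ¥31,790

Regular tax:
  ¥160,000 × 16% = ¥25,600

Excess of tentative minimum tax over regular tax: ¥31,790 − ¥25,600 = ¥6,190.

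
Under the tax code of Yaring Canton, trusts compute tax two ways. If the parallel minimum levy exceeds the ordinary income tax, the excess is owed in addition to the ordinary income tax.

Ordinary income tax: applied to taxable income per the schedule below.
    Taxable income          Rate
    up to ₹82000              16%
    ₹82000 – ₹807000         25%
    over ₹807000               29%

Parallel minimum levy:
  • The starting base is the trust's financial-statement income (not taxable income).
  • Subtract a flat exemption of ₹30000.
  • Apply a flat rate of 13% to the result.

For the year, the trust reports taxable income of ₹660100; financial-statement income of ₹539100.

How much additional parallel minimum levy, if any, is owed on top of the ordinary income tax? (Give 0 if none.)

Parallel minimum levy:
  Base (financial-statement income): ₹539100
  Less exemption ₹30000 → base ₹509100
  ₹509100 × 13% = ₹66183

Ordinary income tax:
  ₹82000 × 16% = ₹13120
  ₹578100 × 25% = ₹144525
  → ₹157645

₹66183 ≤ ₹157645, so no add-on is due.

₹0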